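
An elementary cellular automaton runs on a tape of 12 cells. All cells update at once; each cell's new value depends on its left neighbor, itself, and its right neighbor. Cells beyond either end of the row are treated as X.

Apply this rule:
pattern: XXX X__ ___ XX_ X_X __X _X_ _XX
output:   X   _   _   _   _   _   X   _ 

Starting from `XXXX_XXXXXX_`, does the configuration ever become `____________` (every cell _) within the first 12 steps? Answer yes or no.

step 1: XXX___XXXX__
step 2: XX_____XX___
step 3: X___________
step 4: ____________
all cells are _ at step 4

yes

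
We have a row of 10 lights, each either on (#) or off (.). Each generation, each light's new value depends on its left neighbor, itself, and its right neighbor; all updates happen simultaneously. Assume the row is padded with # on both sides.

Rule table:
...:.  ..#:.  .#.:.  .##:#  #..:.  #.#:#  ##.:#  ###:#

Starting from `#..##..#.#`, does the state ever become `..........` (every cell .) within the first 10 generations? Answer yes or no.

no

#..##...##
#..##...##  (fixed point — unchanged through generation 10)
generation 10 is #..##...##, still not uniform .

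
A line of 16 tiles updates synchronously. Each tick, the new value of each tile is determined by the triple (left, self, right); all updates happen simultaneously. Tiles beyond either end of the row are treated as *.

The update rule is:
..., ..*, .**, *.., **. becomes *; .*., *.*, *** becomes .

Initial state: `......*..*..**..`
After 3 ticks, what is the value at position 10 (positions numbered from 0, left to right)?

******.**.******
.....*.**.*.....
*****..**..*****
position 10 holds .

.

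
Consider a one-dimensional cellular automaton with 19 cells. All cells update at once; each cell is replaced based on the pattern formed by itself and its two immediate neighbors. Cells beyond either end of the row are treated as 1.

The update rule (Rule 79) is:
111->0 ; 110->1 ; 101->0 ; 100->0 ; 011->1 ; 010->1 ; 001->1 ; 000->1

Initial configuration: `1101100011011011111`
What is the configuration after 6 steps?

0101101011011010101

0101101111011010000
0101101001011010111
0101101011011010100
0101101011011010101
0101101011011010101  (fixed point — unchanged through step 6)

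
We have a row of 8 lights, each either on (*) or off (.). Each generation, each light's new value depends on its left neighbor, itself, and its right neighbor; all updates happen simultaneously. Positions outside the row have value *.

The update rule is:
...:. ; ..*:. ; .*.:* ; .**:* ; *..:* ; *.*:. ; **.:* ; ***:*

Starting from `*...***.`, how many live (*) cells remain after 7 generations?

**..***.
***.***.
***.***.  (fixed point — unchanged through generation 7)
count of *: 6

6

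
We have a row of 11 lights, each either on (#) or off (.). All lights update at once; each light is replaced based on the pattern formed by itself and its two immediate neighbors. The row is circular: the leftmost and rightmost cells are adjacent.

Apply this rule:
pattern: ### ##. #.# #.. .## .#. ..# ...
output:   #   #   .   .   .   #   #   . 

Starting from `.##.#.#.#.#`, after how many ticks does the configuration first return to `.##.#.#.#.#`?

tick 1: ..#.#.#.#.#
tick 2: .##.#.#.#.#

2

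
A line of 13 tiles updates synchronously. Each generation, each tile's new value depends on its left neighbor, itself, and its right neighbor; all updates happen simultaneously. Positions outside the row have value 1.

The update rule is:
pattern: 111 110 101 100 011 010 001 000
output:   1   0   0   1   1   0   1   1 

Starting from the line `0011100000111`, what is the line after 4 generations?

generation 1: 1111011111111
generation 2: 1110011111111
generation 3: 1101111111111
generation 4: 1001111111111

1001111111111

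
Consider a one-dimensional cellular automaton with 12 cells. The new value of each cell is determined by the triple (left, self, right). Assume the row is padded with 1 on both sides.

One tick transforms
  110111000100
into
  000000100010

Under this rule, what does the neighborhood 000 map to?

0

At position 7 the neighborhood is 000; the next row has 0 there.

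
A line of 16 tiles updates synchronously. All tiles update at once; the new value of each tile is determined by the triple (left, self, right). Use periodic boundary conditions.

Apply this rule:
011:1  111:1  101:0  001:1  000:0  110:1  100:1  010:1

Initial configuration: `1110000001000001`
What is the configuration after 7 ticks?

tick 1: 1111000011100011
tick 2: 1111100111110111
tick 3: 1111111111110111
tick 4: 1111111111110111  (fixed point — unchanged through tick 7)

1111111111110111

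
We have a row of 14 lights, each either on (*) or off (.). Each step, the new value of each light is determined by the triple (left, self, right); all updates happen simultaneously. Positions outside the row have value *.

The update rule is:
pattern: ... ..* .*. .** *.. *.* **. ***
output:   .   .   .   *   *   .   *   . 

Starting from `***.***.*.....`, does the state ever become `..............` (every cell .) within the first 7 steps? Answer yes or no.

..*.*.*..*....
*......*..*...
**......*..*..
.**......*..*.
.***......*...
.*.**......*..
...***......*.
step 7 is ...***......*., still not uniform .

no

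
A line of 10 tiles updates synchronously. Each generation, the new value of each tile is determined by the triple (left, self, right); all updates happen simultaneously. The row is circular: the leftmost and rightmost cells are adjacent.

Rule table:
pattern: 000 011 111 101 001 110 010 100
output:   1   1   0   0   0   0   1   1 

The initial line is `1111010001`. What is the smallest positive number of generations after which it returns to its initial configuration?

2

generation 1: 0000011101
generation 2: 1111010001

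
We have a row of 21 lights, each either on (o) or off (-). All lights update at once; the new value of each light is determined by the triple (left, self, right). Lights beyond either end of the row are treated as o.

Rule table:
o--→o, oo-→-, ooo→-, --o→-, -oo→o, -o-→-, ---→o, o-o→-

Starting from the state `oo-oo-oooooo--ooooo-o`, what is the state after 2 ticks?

oo--o--oooo----oooo-o

---o--o-----o-o-----o
oo--o--oooo----oooo-o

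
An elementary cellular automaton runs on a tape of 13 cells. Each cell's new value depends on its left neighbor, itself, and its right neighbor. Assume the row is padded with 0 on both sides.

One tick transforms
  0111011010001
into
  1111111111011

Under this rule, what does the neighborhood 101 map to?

At position 4 the neighborhood is 101; the next row has 1 there.

1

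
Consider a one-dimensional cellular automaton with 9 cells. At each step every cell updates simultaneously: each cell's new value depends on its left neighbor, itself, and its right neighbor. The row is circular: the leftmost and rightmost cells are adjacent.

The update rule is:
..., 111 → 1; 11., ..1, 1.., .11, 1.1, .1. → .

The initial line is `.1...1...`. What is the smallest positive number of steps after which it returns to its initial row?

...1...11
.1...1...

2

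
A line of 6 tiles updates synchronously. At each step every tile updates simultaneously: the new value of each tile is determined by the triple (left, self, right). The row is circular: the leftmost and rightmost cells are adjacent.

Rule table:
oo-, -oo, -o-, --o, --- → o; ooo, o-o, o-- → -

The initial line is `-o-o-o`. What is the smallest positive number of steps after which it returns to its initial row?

1

-o-o-o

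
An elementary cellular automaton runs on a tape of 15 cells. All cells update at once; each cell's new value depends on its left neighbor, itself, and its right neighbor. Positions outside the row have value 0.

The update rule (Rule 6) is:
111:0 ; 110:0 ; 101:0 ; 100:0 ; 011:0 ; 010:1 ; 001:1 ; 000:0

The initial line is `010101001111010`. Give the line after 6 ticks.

000100010100000

tick 1: 110101010000010
tick 2: 000101010000110
tick 3: 001101010001000
tick 4: 010001010011000
tick 5: 110011010100000
tick 6: 000100010100000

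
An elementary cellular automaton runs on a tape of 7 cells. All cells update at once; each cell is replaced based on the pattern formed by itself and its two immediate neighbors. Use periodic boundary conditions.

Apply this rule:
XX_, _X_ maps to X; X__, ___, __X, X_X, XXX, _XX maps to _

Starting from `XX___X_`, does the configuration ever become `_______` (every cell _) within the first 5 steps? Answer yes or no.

no

_X___X_
_X___X_  (fixed point — unchanged through step 5)
step 5 is _X___X_, still not uniform _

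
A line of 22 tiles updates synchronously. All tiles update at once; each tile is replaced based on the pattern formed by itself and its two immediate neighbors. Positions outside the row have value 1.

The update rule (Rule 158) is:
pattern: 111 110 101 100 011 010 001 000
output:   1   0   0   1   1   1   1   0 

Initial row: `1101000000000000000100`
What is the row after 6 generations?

0101011101000111111111

generation 1: 1001100000000000001111
generation 2: 0111010000000000011111
generation 3: 0110011000000000111111
generation 4: 0101110100000001111111
generation 5: 0101100110000011111111
generation 6: 0101011101000111111111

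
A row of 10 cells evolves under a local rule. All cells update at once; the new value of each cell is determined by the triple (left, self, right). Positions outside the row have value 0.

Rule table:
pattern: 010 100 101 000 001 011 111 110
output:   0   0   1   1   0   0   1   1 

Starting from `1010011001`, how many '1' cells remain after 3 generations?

5

generation 1: 0100001000
generation 2: 0001100011
generation 3: 1100101001
count of 1: 5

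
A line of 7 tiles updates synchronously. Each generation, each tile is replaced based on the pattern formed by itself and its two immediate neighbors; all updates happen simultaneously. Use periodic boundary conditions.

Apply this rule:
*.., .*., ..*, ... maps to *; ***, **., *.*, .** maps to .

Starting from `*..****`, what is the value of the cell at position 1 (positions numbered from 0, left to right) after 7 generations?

*

generation 1: .**....
generation 2: *..****  (repeats generation 0; period 2)
generation 7: .**....
position 1 holds *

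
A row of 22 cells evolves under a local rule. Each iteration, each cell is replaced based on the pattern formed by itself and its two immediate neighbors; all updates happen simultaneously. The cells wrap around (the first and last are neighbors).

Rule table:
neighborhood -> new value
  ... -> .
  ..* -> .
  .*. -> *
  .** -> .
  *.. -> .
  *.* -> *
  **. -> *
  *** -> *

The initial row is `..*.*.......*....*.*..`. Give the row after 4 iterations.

....*.......*......*..

..***.......*....***..
...**.......*.....**..
....*.......*......*..
....*.......*......*..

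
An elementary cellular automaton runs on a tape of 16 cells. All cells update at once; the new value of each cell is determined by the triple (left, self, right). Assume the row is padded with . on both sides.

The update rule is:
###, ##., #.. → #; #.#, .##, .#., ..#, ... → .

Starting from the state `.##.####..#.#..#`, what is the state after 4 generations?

..#..####....#..
...#..####....#.
....#..####....#
.....#..####....

.....#..####....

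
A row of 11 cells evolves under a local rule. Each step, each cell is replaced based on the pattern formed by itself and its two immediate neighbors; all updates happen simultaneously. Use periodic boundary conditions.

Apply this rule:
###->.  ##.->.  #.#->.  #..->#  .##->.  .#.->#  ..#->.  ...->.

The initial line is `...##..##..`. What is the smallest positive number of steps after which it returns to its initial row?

22

.....#...#.
.....##..##
#......#...
##.....##..
..#......#.
..##.....##
#...#......
##..##.....
..#...#....
..##..##...
....#...#..
....##..##.
......#...#
#.....##..#
.#......#..
.##.....##.
...#......#
#..##.....#
.#...#.....
.##..##....
...#...#...
...##..##..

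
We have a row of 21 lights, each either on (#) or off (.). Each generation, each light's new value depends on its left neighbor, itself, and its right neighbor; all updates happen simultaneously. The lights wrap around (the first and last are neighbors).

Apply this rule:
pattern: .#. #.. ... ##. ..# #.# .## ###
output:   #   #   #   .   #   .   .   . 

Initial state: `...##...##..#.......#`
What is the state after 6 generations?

generation 1: ###..###..###########
generation 2: ...##...##...........
generation 3: ###..###..###########  (repeats generation 1; period 2)
generation 6: ...##...##...........

...##...##...........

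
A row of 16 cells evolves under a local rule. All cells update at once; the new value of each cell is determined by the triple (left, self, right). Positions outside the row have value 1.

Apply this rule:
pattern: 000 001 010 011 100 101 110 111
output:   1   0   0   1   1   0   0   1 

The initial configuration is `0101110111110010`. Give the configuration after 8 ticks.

0001100111101000
1101010111000110
1000000110110100
0111110100100010
0111100010011000
0111011001010110
0110010100000100
0101000011110010

0101000011110010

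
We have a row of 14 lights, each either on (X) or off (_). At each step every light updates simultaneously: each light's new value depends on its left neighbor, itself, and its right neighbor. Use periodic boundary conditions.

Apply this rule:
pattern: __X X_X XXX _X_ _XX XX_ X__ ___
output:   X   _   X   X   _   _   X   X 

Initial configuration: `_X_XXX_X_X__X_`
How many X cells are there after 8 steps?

10

XX__X__X_XXXXX
X_XXXXXX__XXXX
___XXXX_XX_XXX
XXX_XX______X_
_X____XXXXXXX_
XXXXXX_XXXXX_X
XXXXX___XXX___
_XXX_XXX_X_XXX
count of X: 10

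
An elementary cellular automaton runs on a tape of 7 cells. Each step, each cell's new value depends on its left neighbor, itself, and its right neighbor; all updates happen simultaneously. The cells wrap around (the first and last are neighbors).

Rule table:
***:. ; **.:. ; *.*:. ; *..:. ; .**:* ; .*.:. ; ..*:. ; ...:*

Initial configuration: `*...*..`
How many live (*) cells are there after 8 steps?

..*....
*...***
..*.*..
*.....*
..***.*
..*....  (repeats step 1; period 5)
step 8: ..*.*..
count of *: 2

2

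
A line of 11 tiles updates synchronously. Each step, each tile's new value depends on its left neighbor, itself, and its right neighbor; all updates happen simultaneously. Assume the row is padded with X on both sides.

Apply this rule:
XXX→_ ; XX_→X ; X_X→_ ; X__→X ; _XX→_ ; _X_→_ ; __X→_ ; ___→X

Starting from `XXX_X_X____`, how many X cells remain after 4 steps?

6

__X____XXX_
X__XXX___X_
XX___XXX___
_XXX___XXX_
count of X: 6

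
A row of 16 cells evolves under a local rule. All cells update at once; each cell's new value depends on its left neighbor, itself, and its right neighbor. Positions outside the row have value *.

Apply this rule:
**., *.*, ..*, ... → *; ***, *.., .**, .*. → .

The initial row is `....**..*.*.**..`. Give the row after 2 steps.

*..**.*.*.*.*.*.

.***.*.*.*.*.*.*
*..**.*.*.*.*.*.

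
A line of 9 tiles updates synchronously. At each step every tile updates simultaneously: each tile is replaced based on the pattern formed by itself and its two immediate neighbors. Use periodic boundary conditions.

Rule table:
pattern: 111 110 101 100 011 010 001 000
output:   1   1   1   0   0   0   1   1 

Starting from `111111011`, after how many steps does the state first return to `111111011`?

9

111111101
111111110
011111111
101111111
110111111
111011111
111101111
111110111
111111011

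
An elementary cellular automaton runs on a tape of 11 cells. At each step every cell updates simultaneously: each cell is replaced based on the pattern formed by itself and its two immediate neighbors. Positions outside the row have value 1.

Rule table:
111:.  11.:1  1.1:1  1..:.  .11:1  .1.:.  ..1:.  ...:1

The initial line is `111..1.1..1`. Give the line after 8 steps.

..11..11..1

..1...1...1
....1...1.1
.11...1..11
111.1....1.
..11..11..1
..11..11..1  (fixed point — unchanged through step 8)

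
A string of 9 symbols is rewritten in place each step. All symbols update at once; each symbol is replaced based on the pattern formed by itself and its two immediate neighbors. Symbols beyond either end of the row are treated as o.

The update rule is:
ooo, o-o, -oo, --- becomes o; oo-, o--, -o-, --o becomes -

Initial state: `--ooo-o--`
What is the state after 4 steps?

-o---oo-o

--oo-o---
--o-o--o-
---o----o
-o---oo-o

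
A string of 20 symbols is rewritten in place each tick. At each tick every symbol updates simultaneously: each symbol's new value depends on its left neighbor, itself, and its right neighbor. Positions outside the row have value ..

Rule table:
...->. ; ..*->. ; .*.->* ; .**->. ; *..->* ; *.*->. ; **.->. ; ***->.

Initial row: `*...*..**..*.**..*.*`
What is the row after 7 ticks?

tick 1: **..**...*.*...*.*.*
tick 2: ..*...*..*.**..*.*.*
tick 3: ..**..**.*...*.*.*.*
tick 4: ....*....**..*.*.*.*
tick 5: ....**.....*.*.*.*.*
tick 6: ......*....*.*.*.*.*
tick 7: ......**...*.*.*.*.*

......**...*.*.*.*.*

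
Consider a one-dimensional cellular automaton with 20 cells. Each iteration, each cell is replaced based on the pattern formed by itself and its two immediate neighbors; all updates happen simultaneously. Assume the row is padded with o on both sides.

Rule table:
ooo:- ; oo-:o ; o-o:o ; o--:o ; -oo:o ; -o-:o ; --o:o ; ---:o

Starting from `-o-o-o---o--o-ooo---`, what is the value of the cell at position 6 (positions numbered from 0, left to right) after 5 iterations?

o

ooooooooooooooo-oooo
--------------ooo---
ooooooooooooooo-oooo  (repeats iteration 1; period 2)
iteration 5: ooooooooooooooo-oooo
position 6 holds o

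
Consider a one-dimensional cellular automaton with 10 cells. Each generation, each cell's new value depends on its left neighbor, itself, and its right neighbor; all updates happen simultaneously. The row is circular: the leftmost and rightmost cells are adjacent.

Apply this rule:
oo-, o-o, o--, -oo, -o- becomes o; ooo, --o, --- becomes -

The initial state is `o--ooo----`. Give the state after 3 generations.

oo-o-oo---
oooooooo--
o------oo-

o------oo-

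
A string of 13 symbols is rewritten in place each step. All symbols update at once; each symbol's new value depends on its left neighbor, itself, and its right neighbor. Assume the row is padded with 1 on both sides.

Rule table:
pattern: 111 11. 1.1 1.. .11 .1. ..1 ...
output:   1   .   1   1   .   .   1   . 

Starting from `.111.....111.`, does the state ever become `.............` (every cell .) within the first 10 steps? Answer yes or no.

step 1: 1.1.1...1.1.1
step 2: .1.1.1.1.1.1.
step 3: 1.1.1.1.1.1.1
step 4: .1.1.1.1.1.1.  (repeats step 2; period 2)
step 10: .1.1.1.1.1.1.
step 10 is .1.1.1.1.1.1., still not uniform .

no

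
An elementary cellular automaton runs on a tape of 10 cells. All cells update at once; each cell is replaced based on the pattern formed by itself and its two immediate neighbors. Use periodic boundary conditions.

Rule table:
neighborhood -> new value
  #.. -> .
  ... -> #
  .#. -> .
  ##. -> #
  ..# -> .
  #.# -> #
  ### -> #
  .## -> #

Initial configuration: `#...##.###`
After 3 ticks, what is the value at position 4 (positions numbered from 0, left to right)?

tick 1: #.#.######
tick 2: ##.#######
tick 3: ##########
position 4 holds #

#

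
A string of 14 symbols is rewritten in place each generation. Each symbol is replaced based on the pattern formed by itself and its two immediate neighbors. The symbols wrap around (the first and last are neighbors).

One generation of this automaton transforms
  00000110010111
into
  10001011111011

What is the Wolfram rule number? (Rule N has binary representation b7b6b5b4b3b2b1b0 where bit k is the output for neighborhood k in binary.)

246

position 12: 111 → 1  (bit 7 = 1)
position 6: 110 → 1  (bit 6 = 1)
position 10: 101 → 1  (bit 5 = 1)
position 0: 100 → 1  (bit 4 = 1)
position 5: 011 → 0  (bit 3 = 0)
position 9: 010 → 1  (bit 2 = 1)
position 4: 001 → 1  (bit 1 = 1)
position 1: 000 → 0  (bit 0 = 0)
bits b7..b0 = 11110110 = 246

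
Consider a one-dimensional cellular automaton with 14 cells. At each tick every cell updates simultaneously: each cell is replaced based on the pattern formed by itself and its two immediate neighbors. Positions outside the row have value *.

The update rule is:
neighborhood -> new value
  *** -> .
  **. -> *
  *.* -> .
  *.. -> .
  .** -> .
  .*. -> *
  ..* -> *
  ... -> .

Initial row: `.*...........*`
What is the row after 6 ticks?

tick 1: .*..........*.
tick 2: .*.........**.
tick 3: .*........*.*.
tick 4: .*.......**.*.
tick 5: .*......*.*.*.
tick 6: .*.....**.*.*.

.*.....**.*.*.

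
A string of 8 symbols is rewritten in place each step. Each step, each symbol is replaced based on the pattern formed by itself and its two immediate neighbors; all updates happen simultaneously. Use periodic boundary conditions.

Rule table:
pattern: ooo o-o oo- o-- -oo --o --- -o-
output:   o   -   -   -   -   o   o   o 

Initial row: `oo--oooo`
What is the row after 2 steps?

o--o-ooo
--oo--oo

--oo--oo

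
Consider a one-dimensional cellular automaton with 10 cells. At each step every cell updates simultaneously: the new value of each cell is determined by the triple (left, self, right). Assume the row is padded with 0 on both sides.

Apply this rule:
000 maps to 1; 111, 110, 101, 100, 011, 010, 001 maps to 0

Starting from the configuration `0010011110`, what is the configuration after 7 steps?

1000000000

1000000000
0011111111
1000000000  (repeats step 1; period 2)
step 7: 1000000000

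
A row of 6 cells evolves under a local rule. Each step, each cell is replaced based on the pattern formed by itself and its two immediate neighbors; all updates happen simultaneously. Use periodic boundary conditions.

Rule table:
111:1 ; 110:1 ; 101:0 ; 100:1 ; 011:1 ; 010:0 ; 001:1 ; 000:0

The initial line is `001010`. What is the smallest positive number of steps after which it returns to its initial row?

010001
001010

2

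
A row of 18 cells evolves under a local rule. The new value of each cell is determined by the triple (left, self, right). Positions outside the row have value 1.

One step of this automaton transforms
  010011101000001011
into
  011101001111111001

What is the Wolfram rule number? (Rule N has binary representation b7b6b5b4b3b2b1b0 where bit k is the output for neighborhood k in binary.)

151

position 5: 111 → 1  (bit 7 = 1)
position 6: 110 → 0  (bit 6 = 0)
position 0: 101 → 0  (bit 5 = 0)
position 2: 100 → 1  (bit 4 = 1)
position 4: 011 → 0  (bit 3 = 0)
position 1: 010 → 1  (bit 2 = 1)
position 3: 001 → 1  (bit 1 = 1)
position 10: 000 → 1  (bit 0 = 1)
bits b7..b0 = 10010111 = 151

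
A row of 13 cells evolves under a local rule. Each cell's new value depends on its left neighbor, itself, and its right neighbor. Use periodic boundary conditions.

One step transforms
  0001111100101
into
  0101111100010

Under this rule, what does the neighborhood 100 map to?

At position 0 the neighborhood is 100; the next row has 0 there.

0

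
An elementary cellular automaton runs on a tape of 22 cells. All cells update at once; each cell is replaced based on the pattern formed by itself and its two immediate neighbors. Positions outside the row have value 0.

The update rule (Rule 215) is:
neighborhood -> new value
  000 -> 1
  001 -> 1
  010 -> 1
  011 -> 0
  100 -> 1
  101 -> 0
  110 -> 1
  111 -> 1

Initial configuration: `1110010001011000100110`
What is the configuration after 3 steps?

0111111111001111111011
1011111111110111111001
1001111111110011111111

1001111111110011111111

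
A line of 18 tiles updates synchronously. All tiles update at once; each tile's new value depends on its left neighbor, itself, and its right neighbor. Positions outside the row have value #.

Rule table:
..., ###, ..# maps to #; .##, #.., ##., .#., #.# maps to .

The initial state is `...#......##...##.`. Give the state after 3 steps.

.##..#####...##...
....#.###..##...##
.###...#..#...##.#

.###...#..#...##.#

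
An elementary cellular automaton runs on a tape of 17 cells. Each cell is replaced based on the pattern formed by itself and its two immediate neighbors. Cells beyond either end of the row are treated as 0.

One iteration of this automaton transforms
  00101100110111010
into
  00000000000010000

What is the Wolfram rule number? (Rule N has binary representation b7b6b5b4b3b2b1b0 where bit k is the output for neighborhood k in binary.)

position 12: 111 → 1  (bit 7 = 1)
position 5: 110 → 0  (bit 6 = 0)
position 3: 101 → 0  (bit 5 = 0)
position 6: 100 → 0  (bit 4 = 0)
position 4: 011 → 0  (bit 3 = 0)
position 2: 010 → 0  (bit 2 = 0)
position 1: 001 → 0  (bit 1 = 0)
position 0: 000 → 0  (bit 0 = 0)
bits b7..b0 = 10000000 = 128

128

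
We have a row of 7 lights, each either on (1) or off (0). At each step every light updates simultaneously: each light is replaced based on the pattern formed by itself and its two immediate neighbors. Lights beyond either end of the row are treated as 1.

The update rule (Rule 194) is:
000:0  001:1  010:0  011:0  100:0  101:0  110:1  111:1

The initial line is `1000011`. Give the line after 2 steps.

step 1: 1000101
step 2: 1001000

1001000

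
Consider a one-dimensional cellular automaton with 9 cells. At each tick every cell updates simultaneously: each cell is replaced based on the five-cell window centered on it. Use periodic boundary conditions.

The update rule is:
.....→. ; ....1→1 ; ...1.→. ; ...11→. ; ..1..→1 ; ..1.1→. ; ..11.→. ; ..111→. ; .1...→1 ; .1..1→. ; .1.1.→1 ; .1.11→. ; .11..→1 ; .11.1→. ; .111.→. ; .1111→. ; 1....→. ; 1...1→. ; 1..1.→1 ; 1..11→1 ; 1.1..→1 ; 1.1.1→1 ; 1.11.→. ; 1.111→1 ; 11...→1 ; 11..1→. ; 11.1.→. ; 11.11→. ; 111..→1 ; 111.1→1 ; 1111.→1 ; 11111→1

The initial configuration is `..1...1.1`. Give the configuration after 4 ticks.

.111...11
.1.11....
....11..1
1.1..1.11

1.1..1.11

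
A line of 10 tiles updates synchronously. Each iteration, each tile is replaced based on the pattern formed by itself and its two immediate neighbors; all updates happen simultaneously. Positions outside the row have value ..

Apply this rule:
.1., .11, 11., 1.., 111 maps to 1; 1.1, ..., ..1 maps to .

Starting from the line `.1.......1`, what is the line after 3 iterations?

iteration 1: .11......1
iteration 2: .111.....1
iteration 3: .1111....1

.1111....1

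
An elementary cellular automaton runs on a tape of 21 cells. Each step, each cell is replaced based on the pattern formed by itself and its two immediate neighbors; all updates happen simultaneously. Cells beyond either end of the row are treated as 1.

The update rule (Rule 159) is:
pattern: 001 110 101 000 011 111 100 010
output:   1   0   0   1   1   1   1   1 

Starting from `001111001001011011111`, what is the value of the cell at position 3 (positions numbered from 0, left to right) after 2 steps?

111110111111010011111
111100111110011111111
position 3 holds 1

1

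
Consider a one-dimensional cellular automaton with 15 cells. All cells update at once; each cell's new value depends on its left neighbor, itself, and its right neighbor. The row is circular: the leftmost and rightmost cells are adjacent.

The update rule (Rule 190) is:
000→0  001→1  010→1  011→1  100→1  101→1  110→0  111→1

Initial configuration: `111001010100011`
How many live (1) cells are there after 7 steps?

13

110111111110111
101111111101111
011111111011111
111111110111110
111111101111101
111111011111011
111110111110111
count of 1: 13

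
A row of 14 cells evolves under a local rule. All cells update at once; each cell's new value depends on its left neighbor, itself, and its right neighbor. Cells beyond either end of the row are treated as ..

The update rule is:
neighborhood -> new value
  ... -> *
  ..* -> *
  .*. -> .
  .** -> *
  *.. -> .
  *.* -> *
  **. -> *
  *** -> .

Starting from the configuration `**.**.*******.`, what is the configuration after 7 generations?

generation 1: *******.....*.
generation 2: *.....*.****..
generation 3: ..****.**..*.*
generation 4: ***..****.*.*.
generation 5: *.*.**..**.*..
generation 6: .*.***.****..*
generation 7: *.**.***..*.*.

*.**.***..*.*.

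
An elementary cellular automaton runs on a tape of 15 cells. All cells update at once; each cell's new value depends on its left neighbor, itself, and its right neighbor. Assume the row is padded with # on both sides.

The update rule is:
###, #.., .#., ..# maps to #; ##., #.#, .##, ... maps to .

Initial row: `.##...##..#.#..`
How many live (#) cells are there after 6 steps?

...#.#..###.###
#.##.###.#...##
......#..##.#.#
#....####...#..
.#..#.##.#.####
.####....#..###
count of #: 8

8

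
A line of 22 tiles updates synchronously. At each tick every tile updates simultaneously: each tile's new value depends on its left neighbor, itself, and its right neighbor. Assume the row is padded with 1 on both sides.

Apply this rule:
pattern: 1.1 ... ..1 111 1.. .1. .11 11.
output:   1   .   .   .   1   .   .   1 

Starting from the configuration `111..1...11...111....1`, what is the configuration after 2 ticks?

tick 1: ..11..1...11....11....
tick 2: 1..11..1...11....11...

1..11..1...11....11...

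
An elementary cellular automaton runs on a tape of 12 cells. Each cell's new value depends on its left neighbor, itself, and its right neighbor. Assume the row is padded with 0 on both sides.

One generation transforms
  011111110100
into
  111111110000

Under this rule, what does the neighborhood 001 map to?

1

At position 0 the neighborhood is 001; the next row has 1 there.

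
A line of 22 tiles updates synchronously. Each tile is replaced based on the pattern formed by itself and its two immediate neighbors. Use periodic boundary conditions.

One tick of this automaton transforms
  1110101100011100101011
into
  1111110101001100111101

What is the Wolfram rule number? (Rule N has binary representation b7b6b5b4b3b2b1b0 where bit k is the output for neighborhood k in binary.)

position 0: 111 → 1  (bit 7 = 1)
position 2: 110 → 1  (bit 6 = 1)
position 3: 101 → 1  (bit 5 = 1)
position 8: 100 → 0  (bit 4 = 0)
position 6: 011 → 0  (bit 3 = 0)
position 4: 010 → 1  (bit 2 = 1)
position 10: 001 → 0  (bit 1 = 0)
position 9: 000 → 1  (bit 0 = 1)
bits b7..b0 = 11100101 = 229

229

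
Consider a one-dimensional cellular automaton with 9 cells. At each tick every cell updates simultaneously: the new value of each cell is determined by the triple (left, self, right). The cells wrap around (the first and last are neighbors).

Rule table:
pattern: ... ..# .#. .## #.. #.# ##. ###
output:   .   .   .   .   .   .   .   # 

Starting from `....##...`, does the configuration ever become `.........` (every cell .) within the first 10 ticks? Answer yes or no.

tick 1: .........
all cells are . at tick 1

yes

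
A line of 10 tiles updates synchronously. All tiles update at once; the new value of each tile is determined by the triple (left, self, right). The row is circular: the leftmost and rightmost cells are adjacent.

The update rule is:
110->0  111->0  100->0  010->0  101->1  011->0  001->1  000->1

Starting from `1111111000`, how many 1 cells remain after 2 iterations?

7

0000000011
0111111100
count of 1: 7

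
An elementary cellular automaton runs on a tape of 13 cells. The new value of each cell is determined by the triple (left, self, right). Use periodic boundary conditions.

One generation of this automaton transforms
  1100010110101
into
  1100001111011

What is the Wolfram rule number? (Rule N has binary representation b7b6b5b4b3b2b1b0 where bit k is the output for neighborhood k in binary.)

232

position 0: 111 → 1  (bit 7 = 1)
position 1: 110 → 1  (bit 6 = 1)
position 6: 101 → 1  (bit 5 = 1)
position 2: 100 → 0  (bit 4 = 0)
position 7: 011 → 1  (bit 3 = 1)
position 5: 010 → 0  (bit 2 = 0)
position 4: 001 → 0  (bit 1 = 0)
position 3: 000 → 0  (bit 0 = 0)
bits b7..b0 = 11101000 = 232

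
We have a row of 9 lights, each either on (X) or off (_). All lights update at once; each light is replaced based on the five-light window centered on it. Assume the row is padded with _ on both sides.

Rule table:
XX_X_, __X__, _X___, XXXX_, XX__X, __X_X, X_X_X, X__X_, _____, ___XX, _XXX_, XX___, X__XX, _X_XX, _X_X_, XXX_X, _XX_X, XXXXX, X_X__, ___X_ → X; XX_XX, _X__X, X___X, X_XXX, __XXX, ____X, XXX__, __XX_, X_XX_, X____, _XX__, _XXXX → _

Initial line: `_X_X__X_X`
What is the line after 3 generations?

_X__X_XXX

generation 1: XXXX_XXXX
generation 2: __XX___X_
generation 3: _X__X_XXX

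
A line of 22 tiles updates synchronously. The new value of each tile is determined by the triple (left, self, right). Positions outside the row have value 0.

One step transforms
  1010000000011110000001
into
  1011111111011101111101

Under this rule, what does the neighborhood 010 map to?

1

At position 0 the neighborhood is 010; the next row has 1 there.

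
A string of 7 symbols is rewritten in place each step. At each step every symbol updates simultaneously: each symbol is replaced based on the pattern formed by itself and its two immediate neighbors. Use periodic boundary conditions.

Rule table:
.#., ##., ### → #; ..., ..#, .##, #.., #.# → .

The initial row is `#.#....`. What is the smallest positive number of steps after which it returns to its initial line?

1

#.#....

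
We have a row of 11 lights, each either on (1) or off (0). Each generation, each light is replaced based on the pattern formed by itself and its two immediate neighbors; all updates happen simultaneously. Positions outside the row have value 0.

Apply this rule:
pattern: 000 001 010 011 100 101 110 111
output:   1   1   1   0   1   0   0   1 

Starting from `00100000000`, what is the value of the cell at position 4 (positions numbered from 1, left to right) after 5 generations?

11111111111
01111111110
10111111101
10011111001
11101110111
position 4 holds 0

0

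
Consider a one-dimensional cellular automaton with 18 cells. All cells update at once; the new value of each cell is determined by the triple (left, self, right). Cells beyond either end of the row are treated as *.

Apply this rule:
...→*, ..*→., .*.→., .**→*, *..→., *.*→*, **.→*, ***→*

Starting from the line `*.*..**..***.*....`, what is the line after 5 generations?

*******..****..***

**...**..****..**.
**.*.**..****..***
***.***..****..***
*******..****..***
*******..****..***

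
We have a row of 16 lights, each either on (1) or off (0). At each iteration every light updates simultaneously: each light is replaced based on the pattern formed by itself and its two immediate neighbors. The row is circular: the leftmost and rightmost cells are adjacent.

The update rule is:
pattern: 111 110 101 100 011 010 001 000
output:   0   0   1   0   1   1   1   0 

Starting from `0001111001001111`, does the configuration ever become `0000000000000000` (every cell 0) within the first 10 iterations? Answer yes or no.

no

iteration 1: 0011000011011000
iteration 2: 0110000110110000
iteration 3: 1100001101100000
iteration 4: 1000011011000001
iteration 5: 0000110110000011
iteration 6: 0001101100000110
iteration 7: 0011011000001100
iteration 8: 0110110000011000
iteration 9: 1101100000110000
iteration 10: 1011000001100001
iteration 10 is 1011000001100001, still not uniform 0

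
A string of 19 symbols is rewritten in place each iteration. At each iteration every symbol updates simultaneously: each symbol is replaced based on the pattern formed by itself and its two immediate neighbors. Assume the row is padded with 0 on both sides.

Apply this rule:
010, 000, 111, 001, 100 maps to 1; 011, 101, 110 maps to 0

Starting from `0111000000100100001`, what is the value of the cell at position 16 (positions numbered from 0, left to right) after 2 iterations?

1

1010111111111111111
1010011111111111110
position 16 holds 1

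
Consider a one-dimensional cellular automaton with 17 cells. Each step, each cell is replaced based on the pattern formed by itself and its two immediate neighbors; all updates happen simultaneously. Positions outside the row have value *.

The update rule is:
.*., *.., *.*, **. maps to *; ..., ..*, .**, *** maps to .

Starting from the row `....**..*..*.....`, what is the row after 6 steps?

step 1: *....**.**.**....
step 2: **....**.**.**...
step 3: .**....**.**.**..
step 4: *.**....**.**.**.
step 5: **.**....**.**.**
step 6: .**.**....**.**..

.**.**....**.**..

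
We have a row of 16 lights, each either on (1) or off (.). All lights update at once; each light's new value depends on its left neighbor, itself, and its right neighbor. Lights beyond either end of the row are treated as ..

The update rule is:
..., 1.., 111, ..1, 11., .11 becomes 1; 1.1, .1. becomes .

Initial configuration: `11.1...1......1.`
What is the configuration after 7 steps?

1111111.11111111

11..111.111111.1
1111111.111111..
1111111.11111111
1111111.11111111  (fixed point — unchanged through step 7)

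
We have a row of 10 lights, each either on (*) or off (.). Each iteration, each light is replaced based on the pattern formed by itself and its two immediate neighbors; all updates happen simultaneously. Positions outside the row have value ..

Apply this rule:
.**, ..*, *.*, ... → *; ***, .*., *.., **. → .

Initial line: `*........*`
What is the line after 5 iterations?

***...****

..*******.
***.......
*...******
..***.....
***...****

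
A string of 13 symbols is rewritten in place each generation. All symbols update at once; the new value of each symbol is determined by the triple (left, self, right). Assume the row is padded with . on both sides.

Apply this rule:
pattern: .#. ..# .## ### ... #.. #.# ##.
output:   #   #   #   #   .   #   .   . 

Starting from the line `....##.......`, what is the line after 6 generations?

#.##..##..##.

...##.#......
..##..##.....
.##.###.#....
##..##..##...
#.###.###.#..
#.##..##..##.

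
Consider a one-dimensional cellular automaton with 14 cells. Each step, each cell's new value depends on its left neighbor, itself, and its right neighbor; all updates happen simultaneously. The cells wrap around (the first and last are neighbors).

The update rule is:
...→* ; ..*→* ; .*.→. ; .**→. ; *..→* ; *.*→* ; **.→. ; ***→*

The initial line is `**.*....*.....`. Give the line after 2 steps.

**.*.**.*.***.

..*.****.*****
**.*.**.*.***.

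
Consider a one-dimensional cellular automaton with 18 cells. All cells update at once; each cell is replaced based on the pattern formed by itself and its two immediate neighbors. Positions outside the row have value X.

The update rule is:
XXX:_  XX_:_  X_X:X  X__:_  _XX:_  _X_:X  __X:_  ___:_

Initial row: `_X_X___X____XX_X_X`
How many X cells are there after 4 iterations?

XXXX___X______XXX_
_______X_________X
_______X__________
_______X__________
count of X: 1

1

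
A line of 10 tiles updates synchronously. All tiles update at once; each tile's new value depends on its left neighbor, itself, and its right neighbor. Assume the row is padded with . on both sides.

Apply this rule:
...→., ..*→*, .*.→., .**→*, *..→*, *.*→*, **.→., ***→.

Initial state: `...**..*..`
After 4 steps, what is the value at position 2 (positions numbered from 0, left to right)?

..**.**.*.
.**.**.*.*
**.**.*.*.
*.**.*.*.*
position 2 holds *

*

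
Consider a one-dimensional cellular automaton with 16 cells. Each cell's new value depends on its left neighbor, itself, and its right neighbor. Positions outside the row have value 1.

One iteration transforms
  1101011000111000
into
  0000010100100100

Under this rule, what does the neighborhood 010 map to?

At position 3 the neighborhood is 010; the next row has 0 there.

0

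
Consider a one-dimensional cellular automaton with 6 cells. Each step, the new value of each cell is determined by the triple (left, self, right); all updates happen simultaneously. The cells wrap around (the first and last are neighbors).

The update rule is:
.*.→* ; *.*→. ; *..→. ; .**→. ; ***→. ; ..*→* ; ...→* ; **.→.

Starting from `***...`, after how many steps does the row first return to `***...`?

....**
.***..
*....*
..***.
**....
...***
.**...
*...**
..**..
**...*
...**.
***...

12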